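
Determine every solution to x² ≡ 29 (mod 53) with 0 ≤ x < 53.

20, 33

53 ≡ 1 (mod 4), so we find a root by search.
Trying successive values, 20² = 400 ≡ 29 (mod 53). The other root is 53 − 20 = 33.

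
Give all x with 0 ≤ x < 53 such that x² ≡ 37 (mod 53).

14, 39

53 ≡ 1 (mod 4), so we find a root by search.
Trying successive values, 14² = 196 ≡ 37 (mod 53). The other root is 53 − 14 = 39.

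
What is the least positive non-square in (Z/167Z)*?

5

(2/167) = +1, so 2 is a residue.
(3/167) = +1, so 3 is a residue.
(4/167) = +1, so 4 is a residue.
(5/167) = −1, so 5 is the smallest positive non-residue mod 167.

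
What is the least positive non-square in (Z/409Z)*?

(2/409) = +1, so 2 is a residue.
(3/409) = +1, so 3 is a residue.
(4/409) = +1, so 4 is a residue.
(5/409) = +1, so 5 is a residue.
(6/409) = +1, so 6 is a residue.
(7/409) = −1, so 7 is the smallest positive non-residue mod 409.

7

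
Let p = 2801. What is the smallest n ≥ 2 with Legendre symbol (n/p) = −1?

(2/2801) = +1, so 2 is a residue.
(3/2801) = −1, so 3 is the smallest positive non-residue mod 2801.

3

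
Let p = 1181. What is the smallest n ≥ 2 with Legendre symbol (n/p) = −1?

2

(2/1181) = −1, so 2 is the smallest positive non-residue mod 1181.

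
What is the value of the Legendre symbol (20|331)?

1

Pull out 2^2: since 331 ≡ 3 (mod 8), (2/331) = -1, so (2/331)^2 = +1.
Reciprocity: 5 ≡ 1 and 331 ≡ 3 (mod 4), so (5/331) = +(331/5).
Reduce top mod 5: now compute (1/5).
Reached (1/5) = 1. Collecting the sign flips along the way, the symbol is +1.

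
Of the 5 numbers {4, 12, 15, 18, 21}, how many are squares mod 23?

(4/23) = +1 → QR.
(12/23) = +1 → QR.
(15/23) = -1 → non-residue.
(18/23) = +1 → QR.
(21/23) = -1 → non-residue.
Total quadratic residues among the 5: 3.

3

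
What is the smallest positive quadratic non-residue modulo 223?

(2/223) = +1, so 2 is a residue.
(3/223) = −1, so 3 is the smallest positive non-residue mod 223.

3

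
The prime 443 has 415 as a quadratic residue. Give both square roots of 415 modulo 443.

187, 256

Since 443 ≡ 3 (mod 4), a square root of 415 is 415^((443+1)/4) = 415^111 mod 443.
Repeated squaring: 415^2≡341, 415^4≡215, 415^8≡153, 415^16≡373, 415^32≡27, 415^64≡286 (mod 443).
415^111 = 415^(64+32+8+4+2+1) ≡ 256 (mod 443).
Check: 256² = 65536 ≡ 415 (mod 443). The two roots are 187 and 256.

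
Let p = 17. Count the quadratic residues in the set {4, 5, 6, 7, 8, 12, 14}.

(4/17) = +1 → QR.
(5/17) = -1 → non-residue.
(6/17) = -1 → non-residue.
(7/17) = -1 → non-residue.
(8/17) = +1 → QR.
(12/17) = -1 → non-residue.
(14/17) = -1 → non-residue.
Total quadratic residues among the 7: 2.

2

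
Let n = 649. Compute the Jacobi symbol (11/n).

0

Reciprocity: 11 ≡ 3 and 649 ≡ 1 (mod 4), so (11/649) = +(649/11).
Reduce top mod 11: now compute (0/11).
Top reduces to 0: gcd > 1, so the symbol is 0.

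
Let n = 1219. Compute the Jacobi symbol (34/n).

1

Pull out 2: since 1219 ≡ 3 (mod 8), (2/1219) = -1.
Reciprocity: 17 ≡ 1 and 1219 ≡ 3 (mod 4), so (17/1219) = +(1219/17).
Reduce top mod 17: now compute (12/17).
Pull out 2^2: since 17 ≡ 1 (mod 8), (2/17) = +1, so (2/17)^2 = +1.
Reciprocity: 3 ≡ 3 and 17 ≡ 1 (mod 4), so (3/17) = +(17/3).
Reduce top mod 3: now compute (2/3).
Pull out 2: since 3 ≡ 3 (mod 8), (2/3) = -1.
Reached (1/3) = 1. Collecting the sign flips along the way, the symbol is +1.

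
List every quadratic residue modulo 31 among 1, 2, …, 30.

Square k = 1,…,15 (k and 31−k give the same square):
1²=1, 2²=4, 3²=9, 4²=16, 5²=25, 6²≡5, 7²≡18, 8²≡2, 9²≡19, 10²≡7, 11²≡28, 12²≡20, 13²≡14, 14²≡10, 15²≡8 (mod 31).
So the quadratic residues mod 31 are {1, 2, 4, 5, 7, 8, 9, 10, 14, 16, 18, 19, 20, 25, 28}.

1, 2, 4, 5, 7, 8, 9, 10, 14, 16, 18, 19, 20, 25, 28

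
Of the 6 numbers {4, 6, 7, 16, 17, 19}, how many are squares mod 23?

(4/23) = +1 → QR.
(6/23) = +1 → QR.
(7/23) = -1 → non-residue.
(16/23) = +1 → QR.
(17/23) = -1 → non-residue.
(19/23) = -1 → non-residue.
Total quadratic residues among the 6: 3.

3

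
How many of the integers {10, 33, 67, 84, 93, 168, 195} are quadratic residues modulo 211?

(10/211) = -1 → non-residue.
(33/211) = -1 → non-residue.
(67/211) = -1 → non-residue.
(84/211) = +1 → QR.
(93/211) = +1 → QR.
(168/211) = -1 → non-residue.
(195/211) = -1 → non-residue.
Total quadratic residues among the 7: 2.

2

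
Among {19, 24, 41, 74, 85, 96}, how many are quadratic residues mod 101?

(19/101) = +1 → QR.
(24/101) = +1 → QR.
(41/101) = -1 → non-residue.
(74/101) = -1 → non-residue.
(85/101) = +1 → QR.
(96/101) = +1 → QR.
Total quadratic residues among the 6: 4.

4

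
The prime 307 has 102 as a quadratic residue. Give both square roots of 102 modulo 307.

114, 193

Since 307 ≡ 3 (mod 4), a square root of 102 is 102^((307+1)/4) = 102^77 mod 307.
Repeated squaring: 102^2≡273, 102^4≡235, 102^8≡272, 102^16≡304, 102^32≡9, 102^64≡81 (mod 307).
102^77 = 102^(64+8+4+1) ≡ 114 (mod 307).
Check: 114² = 12996 ≡ 102 (mod 307). The two roots are 114 and 193.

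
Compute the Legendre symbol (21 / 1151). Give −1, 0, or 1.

1

Reciprocity: 21 ≡ 1 and 1151 ≡ 3 (mod 4), so (21/1151) = +(1151/21).
Reduce top mod 21: now compute (17/21).
Reciprocity: 17 ≡ 1 and 21 ≡ 1 (mod 4), so (17/21) = +(21/17).
Reduce top mod 17: now compute (4/17).
Pull out 2^2: since 17 ≡ 1 (mod 8), (2/17) = +1, so (2/17)^2 = +1.
Reached (1/17) = 1. Collecting the sign flips along the way, the symbol is +1.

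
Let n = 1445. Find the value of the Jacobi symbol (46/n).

Pull out 2: since 1445 ≡ 5 (mod 8), (2/1445) = -1.
Reciprocity: 23 ≡ 3 and 1445 ≡ 1 (mod 4), so (23/1445) = +(1445/23).
Reduce top mod 23: now compute (19/23).
Reciprocity: 19 ≡ 3 and 23 ≡ 3 (mod 4), so (19/23) = −(23/19).
Reduce top mod 19: now compute (4/19).
Pull out 2^2: since 19 ≡ 3 (mod 8), (2/19) = -1, so (2/19)^2 = +1.
Reached (1/19) = 1. Collecting the sign flips along the way, the symbol is +1.

1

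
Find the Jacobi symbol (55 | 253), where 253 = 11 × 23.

0

Reciprocity: 55 ≡ 3 and 253 ≡ 1 (mod 4), so (55/253) = +(253/55).
Reduce top mod 55: now compute (33/55).
Reciprocity: 33 ≡ 1 and 55 ≡ 3 (mod 4), so (33/55) = +(55/33).
Reduce top mod 33: now compute (22/33).
Pull out 2: since 33 ≡ 1 (mod 8), (2/33) = +1.
Reciprocity: 11 ≡ 3 and 33 ≡ 1 (mod 4), so (11/33) = +(33/11).
Reduce top mod 11: now compute (0/11).
Top reduces to 0: gcd > 1, so the symbol is 0.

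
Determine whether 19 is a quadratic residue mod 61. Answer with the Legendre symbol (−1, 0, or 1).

1

Reciprocity: 19 ≡ 3 and 61 ≡ 1 (mod 4), so (19/61) = +(61/19).
Reduce top mod 19: now compute (4/19).
Pull out 2^2: since 19 ≡ 3 (mod 8), (2/19) = -1, so (2/19)^2 = +1.
Reached (1/19) = 1. Collecting the sign flips along the way, the symbol is +1.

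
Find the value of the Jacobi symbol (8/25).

1

Pull out 2^3: since 25 ≡ 1 (mod 8), (2/25) = +1, so (2/25)^3 = +1.
Reached (1/25) = 1. Collecting the sign flips along the way, the symbol is +1.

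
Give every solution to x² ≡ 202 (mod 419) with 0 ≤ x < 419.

Since 419 ≡ 3 (mod 4), a square root of 202 is 202^((419+1)/4) = 202^105 mod 419.
Repeated squaring: 202^2≡161, 202^4≡362, 202^8≡316, 202^16≡134, 202^32≡358, 202^64≡369 (mod 419).
202^105 = 202^(64+32+8+1) ≡ 88 (mod 419).
Check: 88² = 7744 ≡ 202 (mod 419). The two roots are 88 and 331.

88, 331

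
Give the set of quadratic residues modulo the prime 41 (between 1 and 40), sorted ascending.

1,2,4,5,8,9,10,16,18,20,21,23,25,31,32,33,36,37,39,40

Square k = 1,…,20 (k and 41−k give the same square):
1²=1, 2²=4, 3²=9, 4²=16, 5²=25, 6²=36, 7²≡8, 8²≡23, 9²≡40, 10²≡18, 11²≡39, 12²≡21, 13²≡5, 14²≡32, 15²≡20, 16²≡10, 17²≡2, 18²≡37, 19²≡33, 20²≡31 (mod 41).
So the quadratic residues mod 41 are {1, 2, 4, 5, 8, 9, 10, 16, 18, 20, 21, 23, 25, 31, 32, 33, 36, 37, 39, 40}.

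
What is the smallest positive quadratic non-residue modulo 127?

3

(2/127) = +1, so 2 is a residue.
(3/127) = −1, so 3 is the smallest positive non-residue mod 127.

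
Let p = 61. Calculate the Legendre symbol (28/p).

Pull out 2^2: since 61 ≡ 5 (mod 8), (2/61) = -1, so (2/61)^2 = +1.
Reciprocity: 7 ≡ 3 and 61 ≡ 1 (mod 4), so (7/61) = +(61/7).
Reduce top mod 7: now compute (5/7).
Reciprocity: 5 ≡ 1 and 7 ≡ 3 (mod 4), so (5/7) = +(7/5).
Reduce top mod 5: now compute (2/5).
Pull out 2: since 5 ≡ 5 (mod 8), (2/5) = -1.
Reached (1/5) = 1. Collecting the sign flips along the way, the symbol is -1.

-1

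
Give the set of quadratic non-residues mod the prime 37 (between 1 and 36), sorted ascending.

Square k = 1,…,18 (k and 37−k give the same square):
1²=1, 2²=4, 3²=9, 4²=16, 5²=25, 6²=36, 7²≡12, 8²≡27, 9²≡7, 10²≡26, 11²≡10, 12²≡33, 13²≡21, 14²≡11, 15²≡3, 16²≡34, 17²≡30, 18²≡28 (mod 37).
The residues are {1, 3, 4, 7, 9, 10, 11, 12, 16, 21, 25, 26, 27, 28, 30, 33, 34, 36}; the non-residues are the remaining 18 nonzero classes.

2, 5, 6, 8, 13, 14, 15, 17, 18, 19, 20, 22, 23, 24, 29, 31, 32, 35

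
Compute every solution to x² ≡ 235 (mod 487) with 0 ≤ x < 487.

Since 487 ≡ 3 (mod 4), a square root of 235 is 235^((487+1)/4) = 235^122 mod 487.
Repeated squaring: 235^2≡194, 235^4≡137, 235^8≡263, 235^16≡15, 235^32≡225, 235^64≡464 (mod 487).
235^122 = 235^(64+32+16+8+2) ≡ 268 (mod 487).
Check: 268² = 71824 ≡ 235 (mod 487). The two roots are 219 and 268.

219, 268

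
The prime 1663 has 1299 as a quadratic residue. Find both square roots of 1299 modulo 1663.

162, 1501

Since 1663 ≡ 3 (mod 4), a square root of 1299 is 1299^((1663+1)/4) = 1299^416 mod 1663.
Repeated squaring: 1299^2≡1119, 1299^4≡1585, 1299^8≡1095, 1299^16≡2, 1299^32≡4, 1299^64≡16, 1299^128≡256, 1299^256≡679 (mod 1663).
1299^416 = 1299^(256+128+32) ≡ 162 (mod 1663).
Check: 162² = 26244 ≡ 1299 (mod 1663). The two roots are 162 and 1501.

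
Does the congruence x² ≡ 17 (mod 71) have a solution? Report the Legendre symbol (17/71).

Reciprocity: 17 ≡ 1 and 71 ≡ 3 (mod 4), so (17/71) = +(71/17).
Reduce top mod 17: now compute (3/17).
Reciprocity: 3 ≡ 3 and 17 ≡ 1 (mod 4), so (3/17) = +(17/3).
Reduce top mod 3: now compute (2/3).
Pull out 2: since 3 ≡ 3 (mod 8), (2/3) = -1.
Reached (1/3) = 1. Collecting the sign flips along the way, the symbol is -1.

-1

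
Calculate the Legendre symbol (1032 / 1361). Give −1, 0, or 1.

Pull out 2^3: since 1361 ≡ 1 (mod 8), (2/1361) = +1, so (2/1361)^3 = +1.
Reciprocity: 129 ≡ 1 and 1361 ≡ 1 (mod 4), so (129/1361) = +(1361/129).
Reduce top mod 129: now compute (71/129).
Reciprocity: 71 ≡ 3 and 129 ≡ 1 (mod 4), so (71/129) = +(129/71).
Reduce top mod 71: now compute (58/71).
Pull out 2: since 71 ≡ 7 (mod 8), (2/71) = +1.
Reciprocity: 29 ≡ 1 and 71 ≡ 3 (mod 4), so (29/71) = +(71/29).
Reduce top mod 29: now compute (13/29).
Reciprocity: 13 ≡ 1 and 29 ≡ 1 (mod 4), so (13/29) = +(29/13).
Reduce top mod 13: now compute (3/13).
Reciprocity: 3 ≡ 3 and 13 ≡ 1 (mod 4), so (3/13) = +(13/3).
Reduce top mod 3: now compute (1/3).
Reached (1/3) = 1. Collecting the sign flips along the way, the symbol is +1.

1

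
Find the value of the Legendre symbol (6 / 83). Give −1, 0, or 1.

Pull out 2: since 83 ≡ 3 (mod 8), (2/83) = -1.
Reciprocity: 3 ≡ 3 and 83 ≡ 3 (mod 4), so (3/83) = −(83/3).
Reduce top mod 3: now compute (2/3).
Pull out 2: since 3 ≡ 3 (mod 8), (2/3) = -1.
Reached (1/3) = 1. Collecting the sign flips along the way, the symbol is -1.

-1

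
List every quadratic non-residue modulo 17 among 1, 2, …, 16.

Square k = 1,…,8 (k and 17−k give the same square):
1²=1, 2²=4, 3²=9, 4²=16, 5²≡8, 6²≡2, 7²≡15, 8²≡13 (mod 17).
The residues are {1, 2, 4, 8, 9, 13, 15, 16}; the non-residues are the remaining 8 nonzero classes.

3 5 6 7 10 11 12 14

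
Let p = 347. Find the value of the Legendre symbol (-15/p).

1

Euler's criterion: (-15/347) ≡ 332^173 (mod 347).
332^2 ≡ 225 (mod 347)
332^4 ≡ 310 (mod 347)
332^8 ≡ 328 (mod 347)
332^16 ≡ 14 (mod 347)
332^32 ≡ 196 (mod 347)
332^64 ≡ 246 (mod 347)
332^128 ≡ 138 (mod 347)
332^173 = 332^(128+32+8+4+1) ≡ 1 (mod 347).
Result is 1, so (-15/347) = 1.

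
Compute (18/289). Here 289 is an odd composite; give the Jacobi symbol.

1

Pull out 2: since 289 ≡ 1 (mod 8), (2/289) = +1.
Reciprocity: 9 ≡ 1 and 289 ≡ 1 (mod 4), so (9/289) = +(289/9).
Reduce top mod 9: now compute (1/9).
Reached (1/9) = 1. Collecting the sign flips along the way, the symbol is +1.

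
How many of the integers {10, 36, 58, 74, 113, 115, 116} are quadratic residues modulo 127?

4

(10/127) = -1 → non-residue.
(36/127) = +1 → QR.
(58/127) = -1 → non-residue.
(74/127) = +1 → QR.
(113/127) = +1 → QR.
(115/127) = +1 → QR.
(116/127) = -1 → non-residue.
Total quadratic residues among the 7: 4.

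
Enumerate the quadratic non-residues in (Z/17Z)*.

3 5 6 7 10 11 12 14

Square k = 1,…,8 (k and 17−k give the same square):
1²=1, 2²=4, 3²=9, 4²=16, 5²≡8, 6²≡2, 7²≡15, 8²≡13 (mod 17).
The residues are {1, 2, 4, 8, 9, 13, 15, 16}; the non-residues are the remaining 8 nonzero classes.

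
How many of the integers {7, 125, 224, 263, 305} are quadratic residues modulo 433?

1

(7/433) = -1 → non-residue.
(125/433) = -1 → non-residue.
(224/433) = -1 → non-residue.
(263/433) = -1 → non-residue.
(305/433) = +1 → QR.
Total quadratic residues among the 5: 1.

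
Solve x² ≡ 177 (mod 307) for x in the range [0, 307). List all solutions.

Since 307 ≡ 3 (mod 4), a square root of 177 is 177^((307+1)/4) = 177^77 mod 307.
Repeated squaring: 177^2≡15, 177^4≡225, 177^8≡277, 177^16≡286, 177^32≡134, 177^64≡150 (mod 307).
177^77 = 177^(64+8+4+1) ≡ 285 (mod 307).
Check: 285² = 81225 ≡ 177 (mod 307). The two roots are 22 and 285.

22, 285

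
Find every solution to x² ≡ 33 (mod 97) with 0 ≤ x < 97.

97 ≡ 1 (mod 4), so we find a root by search.
Trying successive values, 18² = 324 ≡ 33 (mod 97). The other root is 97 − 18 = 79.

18, 79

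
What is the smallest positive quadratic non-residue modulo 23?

5

(2/23) = +1, so 2 is a residue.
(3/23) = +1, so 3 is a residue.
(4/23) = +1, so 4 is a residue.
(5/23) = −1, so 5 is the smallest positive non-residue mod 23.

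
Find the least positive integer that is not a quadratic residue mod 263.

(2/263) = +1, so 2 is a residue.
(3/263) = +1, so 3 is a residue.
(4/263) = +1, so 4 is a residue.
(5/263) = −1, so 5 is the smallest positive non-residue mod 263.

5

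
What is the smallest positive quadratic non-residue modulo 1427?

2

(2/1427) = −1, so 2 is the smallest positive non-residue mod 1427.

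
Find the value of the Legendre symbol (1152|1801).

1

Pull out 2^7: since 1801 ≡ 1 (mod 8), (2/1801) = +1, so (2/1801)^7 = +1.
Reciprocity: 9 ≡ 1 and 1801 ≡ 1 (mod 4), so (9/1801) = +(1801/9).
Reduce top mod 9: now compute (1/9).
Reached (1/9) = 1. Collecting the sign flips along the way, the symbol is +1.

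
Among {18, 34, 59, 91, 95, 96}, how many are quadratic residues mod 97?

(18/97) = +1 → QR.
(34/97) = -1 → non-residue.
(59/97) = -1 → non-residue.
(91/97) = +1 → QR.
(95/97) = +1 → QR.
(96/97) = +1 → QR.
Total quadratic residues among the 6: 4.

4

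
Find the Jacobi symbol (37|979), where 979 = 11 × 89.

-1

Reciprocity: 37 ≡ 1 and 979 ≡ 3 (mod 4), so (37/979) = +(979/37).
Reduce top mod 37: now compute (17/37).
Reciprocity: 17 ≡ 1 and 37 ≡ 1 (mod 4), so (17/37) = +(37/17).
Reduce top mod 17: now compute (3/17).
Reciprocity: 3 ≡ 3 and 17 ≡ 1 (mod 4), so (3/17) = +(17/3).
Reduce top mod 3: now compute (2/3).
Pull out 2: since 3 ≡ 3 (mod 8), (2/3) = -1.
Reached (1/3) = 1. Collecting the sign flips along the way, the symbol is -1.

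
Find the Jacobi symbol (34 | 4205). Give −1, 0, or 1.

Pull out 2: since 4205 ≡ 5 (mod 8), (2/4205) = -1.
Reciprocity: 17 ≡ 1 and 4205 ≡ 1 (mod 4), so (17/4205) = +(4205/17).
Reduce top mod 17: now compute (6/17).
Pull out 2: since 17 ≡ 1 (mod 8), (2/17) = +1.
Reciprocity: 3 ≡ 3 and 17 ≡ 1 (mod 4), so (3/17) = +(17/3).
Reduce top mod 3: now compute (2/3).
Pull out 2: since 3 ≡ 3 (mod 8), (2/3) = -1.
Reached (1/3) = 1. Collecting the sign flips along the way, the symbol is +1.

1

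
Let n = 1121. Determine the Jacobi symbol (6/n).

Pull out 2: since 1121 ≡ 1 (mod 8), (2/1121) = +1.
Reciprocity: 3 ≡ 3 and 1121 ≡ 1 (mod 4), so (3/1121) = +(1121/3).
Reduce top mod 3: now compute (2/3).
Pull out 2: since 3 ≡ 3 (mod 8), (2/3) = -1.
Reached (1/3) = 1. Collecting the sign flips along the way, the symbol is -1.

-1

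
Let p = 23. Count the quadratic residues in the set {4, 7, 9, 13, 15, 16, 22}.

(4/23) = +1 → QR.
(7/23) = -1 → non-residue.
(9/23) = +1 → QR.
(13/23) = +1 → QR.
(15/23) = -1 → non-residue.
(16/23) = +1 → QR.
(22/23) = -1 → non-residue.
Total quadratic residues among the 7: 4.

4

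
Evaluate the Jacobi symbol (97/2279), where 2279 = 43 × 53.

1

Reciprocity: 97 ≡ 1 and 2279 ≡ 3 (mod 4), so (97/2279) = +(2279/97).
Reduce top mod 97: now compute (48/97).
Pull out 2^4: since 97 ≡ 1 (mod 8), (2/97) = +1, so (2/97)^4 = +1.
Reciprocity: 3 ≡ 3 and 97 ≡ 1 (mod 4), so (3/97) = +(97/3).
Reduce top mod 3: now compute (1/3).
Reached (1/3) = 1. Collecting the sign flips along the way, the symbol is +1.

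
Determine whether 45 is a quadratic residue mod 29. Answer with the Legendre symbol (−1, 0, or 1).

First reduce: 45 ≡ 16 (mod 29).
Pull out 2^4: since 29 ≡ 5 (mod 8), (2/29) = -1, so (2/29)^4 = +1.
Reached (1/29) = 1. Collecting the sign flips along the way, the symbol is +1.

1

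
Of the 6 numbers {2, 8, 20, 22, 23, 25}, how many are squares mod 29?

4

(2/29) = -1 → non-residue.
(8/29) = -1 → non-residue.
(20/29) = +1 → QR.
(22/29) = +1 → QR.
(23/29) = +1 → QR.
(25/29) = +1 → QR.
Total quadratic residues among the 6: 4.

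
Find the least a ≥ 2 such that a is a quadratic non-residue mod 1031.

7

(2/1031) = +1, so 2 is a residue.
(3/1031) = +1, so 3 is a residue.
(4/1031) = +1, so 4 is a residue.
(5/1031) = +1, so 5 is a residue.
(6/1031) = +1, so 6 is a residue.
(7/1031) = −1, so 7 is the smallest positive non-residue mod 1031.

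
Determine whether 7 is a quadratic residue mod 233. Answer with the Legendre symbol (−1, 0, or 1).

Euler's criterion: (7/233) ≡ 7^116 (mod 233).
7^2 ≡ 49 (mod 233)
7^4 ≡ 71 (mod 233)
7^8 ≡ 148 (mod 233)
7^16 ≡ 2 (mod 233)
7^32 ≡ 4 (mod 233)
7^64 ≡ 16 (mod 233)
7^116 = 7^(64+32+16+4) ≡ 1 (mod 233).
Result is 1, so (7/233) = 1.

1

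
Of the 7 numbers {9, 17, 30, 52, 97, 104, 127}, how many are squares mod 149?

5

(9/149) = +1 → QR.
(17/149) = +1 → QR.
(30/149) = +1 → QR.
(52/149) = -1 → non-residue.
(97/149) = -1 → non-residue.
(104/149) = +1 → QR.
(127/149) = +1 → QR.
Total quadratic residues among the 7: 5.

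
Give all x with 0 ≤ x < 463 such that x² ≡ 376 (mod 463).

Since 463 ≡ 3 (mod 4), a square root of 376 is 376^((463+1)/4) = 376^116 mod 463.
Repeated squaring: 376^2≡161, 376^4≡456, 376^8≡49, 376^16≡86, 376^32≡451, 376^64≡144 (mod 463).
376^116 = 376^(64+32+16+4) ≡ 358 (mod 463).
Check: 358² = 128164 ≡ 376 (mod 463). The two roots are 105 and 358.

105, 358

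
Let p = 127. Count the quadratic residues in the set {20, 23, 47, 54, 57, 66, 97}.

(20/127) = -1 → non-residue.
(23/127) = -1 → non-residue.
(47/127) = +1 → QR.
(54/127) = -1 → non-residue.
(57/127) = -1 → non-residue.
(66/127) = -1 → non-residue.
(97/127) = -1 → non-residue.
Total quadratic residues among the 7: 1.

1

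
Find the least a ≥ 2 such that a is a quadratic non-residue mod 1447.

3

(2/1447) = +1, so 2 is a residue.
(3/1447) = −1, so 3 is the smallest positive non-residue mod 1447.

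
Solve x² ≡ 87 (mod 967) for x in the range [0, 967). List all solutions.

455, 512

Since 967 ≡ 3 (mod 4), a square root of 87 is 87^((967+1)/4) = 87^242 mod 967.
Repeated squaring: 87^2≡800, 87^4≡813, 87^8≡508, 87^16≡842, 87^32≡153, 87^64≡201, 87^128≡754 (mod 967).
87^242 = 87^(128+64+32+16+2) ≡ 512 (mod 967).
Check: 512² = 262144 ≡ 87 (mod 967). The two roots are 455 and 512.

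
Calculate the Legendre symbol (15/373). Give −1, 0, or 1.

-1

Euler's criterion: (15/373) ≡ 15^186 (mod 373).
15^2 ≡ 225 (mod 373)
15^4 ≡ 270 (mod 373)
15^8 ≡ 165 (mod 373)
15^16 ≡ 369 (mod 373)
15^32 ≡ 16 (mod 373)
15^64 ≡ 256 (mod 373)
15^128 ≡ 261 (mod 373)
15^186 = 15^(128+32+16+8+2) ≡ 372 (mod 373).
Result is 372 ≡ −1, so (15/373) = −1.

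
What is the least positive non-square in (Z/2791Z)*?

(2/2791) = +1, so 2 is a residue.
(3/2791) = −1, so 3 is the smallest positive non-residue mod 2791.

3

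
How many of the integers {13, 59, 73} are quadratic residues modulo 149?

1

(13/149) = -1 → non-residue.
(59/149) = -1 → non-residue.
(73/149) = +1 → QR.
Total quadratic residues among the 3: 1.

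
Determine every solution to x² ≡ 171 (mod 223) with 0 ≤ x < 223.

49, 174

Since 223 ≡ 3 (mod 4), a square root of 171 is 171^((223+1)/4) = 171^56 mod 223.
Repeated squaring: 171^2≡28, 171^4≡115, 171^8≡68, 171^16≡164, 171^32≡136 (mod 223).
171^56 = 171^(32+16+8) ≡ 49 (mod 223).
Check: 49² = 2401 ≡ 171 (mod 223). The two roots are 49 and 174.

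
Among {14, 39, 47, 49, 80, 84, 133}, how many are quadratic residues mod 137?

4

(14/137) = +1 → QR.
(39/137) = +1 → QR.
(47/137) = -1 → non-residue.
(49/137) = +1 → QR.
(80/137) = -1 → non-residue.
(84/137) = -1 → non-residue.
(133/137) = +1 → QR.
Total quadratic residues among the 7: 4.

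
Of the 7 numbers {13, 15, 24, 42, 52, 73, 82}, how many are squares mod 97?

2

(13/97) = -1 → non-residue.
(15/97) = -1 → non-residue.
(24/97) = +1 → QR.
(42/97) = -1 → non-residue.
(52/97) = -1 → non-residue.
(73/97) = +1 → QR.
(82/97) = -1 → non-residue.
Total quadratic residues among the 7: 2.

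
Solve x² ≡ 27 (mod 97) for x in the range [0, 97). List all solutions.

30, 67

97 ≡ 1 (mod 4), so we find a root by search.
Trying successive values, 30² = 900 ≡ 27 (mod 97). The other root is 97 − 30 = 67.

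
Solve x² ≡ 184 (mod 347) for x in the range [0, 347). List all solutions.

Since 347 ≡ 3 (mod 4), a square root of 184 is 184^((347+1)/4) = 184^87 mod 347.
Repeated squaring: 184^2≡197, 184^4≡292, 184^8≡249, 184^16≡235, 184^32≡52, 184^64≡275 (mod 347).
184^87 = 184^(64+16+4+2+1) ≡ 35 (mod 347).
Check: 35² = 1225 ≡ 184 (mod 347). The two roots are 35 and 312.

35, 312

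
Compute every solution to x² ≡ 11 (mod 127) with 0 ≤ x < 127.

Since 127 ≡ 3 (mod 4), a square root of 11 is 11^((127+1)/4) = 11^32 mod 127.
Repeated squaring: 11^2≡121, 11^4≡36, 11^8≡26, 11^16≡41, 11^32≡30 (mod 127).
11^32 = 11^(32) ≡ 30 (mod 127).
Check: 30² = 900 ≡ 11 (mod 127). The two roots are 30 and 97.

30, 97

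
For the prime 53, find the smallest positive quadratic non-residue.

(2/53) = −1, so 2 is the smallest positive non-residue mod 53.

2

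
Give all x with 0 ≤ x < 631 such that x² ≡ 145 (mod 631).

225, 406

Since 631 ≡ 3 (mod 4), a square root of 145 is 145^((631+1)/4) = 145^158 mod 631.
Repeated squaring: 145^2≡202, 145^4≡420, 145^8≡351, 145^16≡156, 145^32≡358, 145^64≡71, 145^128≡624 (mod 631).
145^158 = 145^(128+16+8+4+2) ≡ 225 (mod 631).
Check: 225² = 50625 ≡ 145 (mod 631). The two roots are 225 and 406.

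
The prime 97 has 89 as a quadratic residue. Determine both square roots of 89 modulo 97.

97 ≡ 1 (mod 4), so we find a root by search.
Trying successive values, 34² = 1156 ≡ 89 (mod 97). The other root is 97 − 34 = 63.

34, 63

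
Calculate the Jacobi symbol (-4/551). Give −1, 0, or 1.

First reduce: -4 ≡ 547 (mod 551).
Reciprocity: 547 ≡ 3 and 551 ≡ 3 (mod 4), so (547/551) = −(551/547).
Reduce top mod 547: now compute (4/547).
Pull out 2^2: since 547 ≡ 3 (mod 8), (2/547) = -1, so (2/547)^2 = +1.
Reached (1/547) = 1. Collecting the sign flips along the way, the symbol is -1.

-1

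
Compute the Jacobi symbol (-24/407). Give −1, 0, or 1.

-1

First reduce: -24 ≡ 383 (mod 407).
Reciprocity: 383 ≡ 3 and 407 ≡ 3 (mod 4), so (383/407) = −(407/383).
Reduce top mod 383: now compute (24/383).
Pull out 2^3: since 383 ≡ 7 (mod 8), (2/383) = +1, so (2/383)^3 = +1.
Reciprocity: 3 ≡ 3 and 383 ≡ 3 (mod 4), so (3/383) = −(383/3).
Reduce top mod 3: now compute (2/3).
Pull out 2: since 3 ≡ 3 (mod 8), (2/3) = -1.
Reached (1/3) = 1. Collecting the sign flips along the way, the symbol is -1.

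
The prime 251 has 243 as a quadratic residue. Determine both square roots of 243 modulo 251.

69, 182

Since 251 ≡ 3 (mod 4), a square root of 243 is 243^((251+1)/4) = 243^63 mod 251.
Repeated squaring: 243^2≡64, 243^4≡80, 243^8≡125, 243^16≡63, 243^32≡204 (mod 251).
243^63 = 243^(32+16+8+4+2+1) ≡ 69 (mod 251).
Check: 69² = 4761 ≡ 243 (mod 251). The two roots are 69 and 182.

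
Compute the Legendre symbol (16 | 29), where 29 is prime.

1

Euler's criterion: (16/29) ≡ 16^14 (mod 29).
16^2 ≡ 24 (mod 29)
16^4 ≡ 25 (mod 29)
16^8 ≡ 16 (mod 29)
16^14 = 16^(8+4+2) ≡ 1 (mod 29).
Result is 1, so (16/29) = 1.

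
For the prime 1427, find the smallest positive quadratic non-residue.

2

(2/1427) = −1, so 2 is the smallest positive non-residue mod 1427.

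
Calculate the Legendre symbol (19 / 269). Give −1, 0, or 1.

-1

Reciprocity: 19 ≡ 3 and 269 ≡ 1 (mod 4), so (19/269) = +(269/19).
Reduce top mod 19: now compute (3/19).
Reciprocity: 3 ≡ 3 and 19 ≡ 3 (mod 4), so (3/19) = −(19/3).
Reduce top mod 3: now compute (1/3).
Reached (1/3) = 1. Collecting the sign flips along the way, the symbol is -1.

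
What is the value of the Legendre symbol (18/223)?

Pull out 2: since 223 ≡ 7 (mod 8), (2/223) = +1.
Reciprocity: 9 ≡ 1 and 223 ≡ 3 (mod 4), so (9/223) = +(223/9).
Reduce top mod 9: now compute (7/9).
Reciprocity: 7 ≡ 3 and 9 ≡ 1 (mod 4), so (7/9) = +(9/7).
Reduce top mod 7: now compute (2/7).
Pull out 2: since 7 ≡ 7 (mod 8), (2/7) = +1.
Reached (1/7) = 1. Collecting the sign flips along the way, the symbol is +1.

1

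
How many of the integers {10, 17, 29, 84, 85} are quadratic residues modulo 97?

(10/97) = -1 → non-residue.
(17/97) = -1 → non-residue.
(29/97) = -1 → non-residue.
(84/97) = -1 → non-residue.
(85/97) = +1 → QR.
Total quadratic residues among the 5: 1.

1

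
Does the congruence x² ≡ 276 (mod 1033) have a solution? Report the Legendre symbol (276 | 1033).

-1

Pull out 2^2: since 1033 ≡ 1 (mod 8), (2/1033) = +1, so (2/1033)^2 = +1.
Reciprocity: 69 ≡ 1 and 1033 ≡ 1 (mod 4), so (69/1033) = +(1033/69).
Reduce top mod 69: now compute (67/69).
Reciprocity: 67 ≡ 3 and 69 ≡ 1 (mod 4), so (67/69) = +(69/67).
Reduce top mod 67: now compute (2/67).
Pull out 2: since 67 ≡ 3 (mod 8), (2/67) = -1.
Reached (1/67) = 1. Collecting the sign flips along the way, the symbol is -1.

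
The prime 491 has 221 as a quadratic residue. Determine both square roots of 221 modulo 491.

Since 491 ≡ 3 (mod 4), a square root of 221 is 221^((491+1)/4) = 221^123 mod 491.
Repeated squaring: 221^2≡232, 221^4≡305, 221^8≡226, 221^16≡12, 221^32≡144, 221^64≡114 (mod 491).
221^123 = 221^(64+32+16+8+2+1) ≡ 329 (mod 491).
Check: 329² = 108241 ≡ 221 (mod 491). The two roots are 162 and 329.

162, 329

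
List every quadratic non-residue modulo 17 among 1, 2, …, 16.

3,5,6,7,10,11,12,14

Square k = 1,…,8 (k and 17−k give the same square):
1²=1, 2²=4, 3²=9, 4²=16, 5²≡8, 6²≡2, 7²≡15, 8²≡13 (mod 17).
The residues are {1, 2, 4, 8, 9, 13, 15, 16}; the non-residues are the remaining 8 nonzero classes.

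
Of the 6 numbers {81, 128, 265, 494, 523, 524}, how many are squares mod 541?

3

(81/541) = +1 → QR.
(128/541) = -1 → non-residue.
(265/541) = +1 → QR.
(494/541) = +1 → QR.
(523/541) = -1 → non-residue.
(524/541) = -1 → non-residue.
Total quadratic residues among the 6: 3.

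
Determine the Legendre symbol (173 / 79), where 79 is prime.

-1

Euler's criterion: (173/79) ≡ 15^39 (mod 79).
15^2 ≡ 67 (mod 79)
15^4 ≡ 65 (mod 79)
15^8 ≡ 38 (mod 79)
15^16 ≡ 22 (mod 79)
15^32 ≡ 10 (mod 79)
15^39 = 15^(32+4+2+1) ≡ 78 (mod 79).
Result is 78 ≡ −1, so (173/79) = −1.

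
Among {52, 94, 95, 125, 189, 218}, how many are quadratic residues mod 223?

(52/223) = -1 → non-residue.
(94/223) = +1 → QR.
(95/223) = -1 → non-residue.
(125/223) = -1 → non-residue.
(189/223) = -1 → non-residue.
(218/223) = +1 → QR.
Total quadratic residues among the 6: 2.

2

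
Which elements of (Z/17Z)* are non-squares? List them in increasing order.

3, 5, 6, 7, 10, 11, 12, 14

Square k = 1,…,8 (k and 17−k give the same square):
1²=1, 2²=4, 3²=9, 4²=16, 5²≡8, 6²≡2, 7²≡15, 8²≡13 (mod 17).
The residues are {1, 2, 4, 8, 9, 13, 15, 16}; the non-residues are the remaining 8 nonzero classes.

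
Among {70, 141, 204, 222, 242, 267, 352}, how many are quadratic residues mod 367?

2

(70/367) = -1 → non-residue.
(141/367) = -1 → non-residue.
(204/367) = +1 → QR.
(222/367) = -1 → non-residue.
(242/367) = +1 → QR.
(267/367) = -1 → non-residue.
(352/367) = -1 → non-residue.
Total quadratic residues among the 7: 2.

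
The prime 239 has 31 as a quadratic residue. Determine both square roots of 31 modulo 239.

Since 239 ≡ 3 (mod 4), a square root of 31 is 31^((239+1)/4) = 31^60 mod 239.
Repeated squaring: 31^2≡5, 31^4≡25, 31^8≡147, 31^16≡99, 31^32≡2 (mod 239).
31^60 = 31^(32+16+8+4) ≡ 134 (mod 239).
Check: 134² = 17956 ≡ 31 (mod 239). The two roots are 105 and 134.

105, 134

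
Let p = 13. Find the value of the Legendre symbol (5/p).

-1

Euler's criterion: (5/13) ≡ 5^6 (mod 13).
5^2 ≡ 12 (mod 13)
5^4 ≡ 1 (mod 13)
5^6 = 5^(4+2) ≡ 12 (mod 13).
Result is 12 ≡ −1, so (5/13) = −1.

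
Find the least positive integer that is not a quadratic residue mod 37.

2

(2/37) = −1, so 2 is the smallest positive non-residue mod 37.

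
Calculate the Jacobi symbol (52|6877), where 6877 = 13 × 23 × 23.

Pull out 2^2: since 6877 ≡ 5 (mod 8), (2/6877) = -1, so (2/6877)^2 = +1.
Reciprocity: 13 ≡ 1 and 6877 ≡ 1 (mod 4), so (13/6877) = +(6877/13).
Reduce top mod 13: now compute (0/13).
Top reduces to 0: gcd > 1, so the symbol is 0.

0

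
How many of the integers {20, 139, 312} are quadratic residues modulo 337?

1

(20/337) = -1 → non-residue.
(139/337) = -1 → non-residue.
(312/337) = +1 → QR.
Total quadratic residues among the 3: 1.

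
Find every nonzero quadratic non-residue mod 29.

Square k = 1,…,14 (k and 29−k give the same square):
1²=1, 2²=4, 3²=9, 4²=16, 5²=25, 6²≡7, 7²≡20, 8²≡6, 9²≡23, 10²≡13, 11²≡5, 12²≡28, 13²≡24, 14²≡22 (mod 29).
The residues are {1, 4, 5, 6, 7, 9, 13, 16, 20, 22, 23, 24, 25, 28}; the non-residues are the remaining 14 nonzero classes.

2,3,8,10,11,12,14,15,17,18,19,21,26,27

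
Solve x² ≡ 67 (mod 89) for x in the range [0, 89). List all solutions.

89 ≡ 1 (mod 4), so we find a root by search.
Trying successive values, 44² = 1936 ≡ 67 (mod 89). The other root is 89 − 44 = 45.

44, 45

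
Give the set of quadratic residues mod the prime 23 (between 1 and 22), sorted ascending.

Square k = 1,…,11 (k and 23−k give the same square):
1²=1, 2²=4, 3²=9, 4²=16, 5²≡2, 6²≡13, 7²≡3, 8²≡18, 9²≡12, 10²≡8, 11²≡6 (mod 23).
So the quadratic residues mod 23 are {1, 2, 3, 4, 6, 8, 9, 12, 13, 16, 18}.

1,2,3,4,6,8,9,12,13,16,18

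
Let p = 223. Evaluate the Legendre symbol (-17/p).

-1

Euler's criterion: (-17/223) ≡ 206^111 (mod 223).
206^2 ≡ 66 (mod 223)
206^4 ≡ 119 (mod 223)
206^8 ≡ 112 (mod 223)
206^16 ≡ 56 (mod 223)
206^32 ≡ 14 (mod 223)
206^64 ≡ 196 (mod 223)
206^111 = 206^(64+32+8+4+2+1) ≡ 222 (mod 223).
Result is 222 ≡ −1, so (-17/223) = −1.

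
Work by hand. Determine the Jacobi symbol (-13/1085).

-1

First reduce: -13 ≡ 1072 (mod 1085).
Pull out 2^4: since 1085 ≡ 5 (mod 8), (2/1085) = -1, so (2/1085)^4 = +1.
Reciprocity: 67 ≡ 3 and 1085 ≡ 1 (mod 4), so (67/1085) = +(1085/67).
Reduce top mod 67: now compute (13/67).
Reciprocity: 13 ≡ 1 and 67 ≡ 3 (mod 4), so (13/67) = +(67/13).
Reduce top mod 13: now compute (2/13).
Pull out 2: since 13 ≡ 5 (mod 8), (2/13) = -1.
Reached (1/13) = 1. Collecting the sign flips along the way, the symbol is -1.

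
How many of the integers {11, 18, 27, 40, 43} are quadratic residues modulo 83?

3

(11/83) = +1 → QR.
(18/83) = -1 → non-residue.
(27/83) = +1 → QR.
(40/83) = +1 → QR.
(43/83) = -1 → non-residue.
Total quadratic residues among the 5: 3.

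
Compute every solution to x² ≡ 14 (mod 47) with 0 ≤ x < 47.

22, 25

Since 47 ≡ 3 (mod 4), a square root of 14 is 14^((47+1)/4) = 14^12 mod 47.
Repeated squaring: 14^2≡8, 14^4≡17, 14^8≡7 (mod 47).
14^12 = 14^(8+4) ≡ 25 (mod 47).
Check: 25² = 625 ≡ 14 (mod 47). The two roots are 22 and 25.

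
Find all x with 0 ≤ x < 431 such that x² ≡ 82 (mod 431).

Since 431 ≡ 3 (mod 4), a square root of 82 is 82^((431+1)/4) = 82^108 mod 431.
Repeated squaring: 82^2≡259, 82^4≡276, 82^8≡320, 82^16≡253, 82^32≡221, 82^64≡138 (mod 431).
82^108 = 82^(64+32+8+4) ≡ 157 (mod 431).
Check: 157² = 24649 ≡ 82 (mod 431). The two roots are 157 and 274.

157, 274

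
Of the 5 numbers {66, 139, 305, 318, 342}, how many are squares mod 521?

0

(66/521) = -1 → non-residue.
(139/521) = -1 → non-residue.
(305/521) = -1 → non-residue.
(318/521) = -1 → non-residue.
(342/521) = -1 → non-residue.
Total quadratic residues among the 5: 0.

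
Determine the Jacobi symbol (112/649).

-1

Pull out 2^4: since 649 ≡ 1 (mod 8), (2/649) = +1, so (2/649)^4 = +1.
Reciprocity: 7 ≡ 3 and 649 ≡ 1 (mod 4), so (7/649) = +(649/7).
Reduce top mod 7: now compute (5/7).
Reciprocity: 5 ≡ 1 and 7 ≡ 3 (mod 4), so (5/7) = +(7/5).
Reduce top mod 5: now compute (2/5).
Pull out 2: since 5 ≡ 5 (mod 8), (2/5) = -1.
Reached (1/5) = 1. Collecting the sign flips along the way, the symbol is -1.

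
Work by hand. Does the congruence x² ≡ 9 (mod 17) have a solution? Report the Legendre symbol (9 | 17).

Reciprocity: 9 ≡ 1 and 17 ≡ 1 (mod 4), so (9/17) = +(17/9).
Reduce top mod 9: now compute (8/9).
Pull out 2^3: since 9 ≡ 1 (mod 8), (2/9) = +1, so (2/9)^3 = +1.
Reached (1/9) = 1. Collecting the sign flips along the way, the symbol is +1.

1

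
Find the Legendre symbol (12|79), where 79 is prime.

-1

Euler's criterion: (12/79) ≡ 12^39 (mod 79).
12^2 ≡ 65 (mod 79)
12^4 ≡ 38 (mod 79)
12^8 ≡ 22 (mod 79)
12^16 ≡ 10 (mod 79)
12^32 ≡ 21 (mod 79)
12^39 = 12^(32+4+2+1) ≡ 78 (mod 79).
Result is 78 ≡ −1, so (12/79) = −1.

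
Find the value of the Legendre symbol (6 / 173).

Pull out 2: since 173 ≡ 5 (mod 8), (2/173) = -1.
Reciprocity: 3 ≡ 3 and 173 ≡ 1 (mod 4), so (3/173) = +(173/3).
Reduce top mod 3: now compute (2/3).
Pull out 2: since 3 ≡ 3 (mod 8), (2/3) = -1.
Reached (1/3) = 1. Collecting the sign flips along the way, the symbol is +1.

1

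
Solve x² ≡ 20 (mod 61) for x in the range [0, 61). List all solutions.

61 ≡ 1 (mod 4), so we find a root by search.
Trying successive values, 9² = 81 ≡ 20 (mod 61). The other root is 61 − 9 = 52.

9, 52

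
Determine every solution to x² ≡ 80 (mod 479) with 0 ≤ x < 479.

Since 479 ≡ 3 (mod 4), a square root of 80 is 80^((479+1)/4) = 80^120 mod 479.
Repeated squaring: 80^2≡173, 80^4≡231, 80^8≡192, 80^16≡460, 80^32≡361, 80^64≡33 (mod 479).
80^120 = 80^(64+32+16+8) ≡ 88 (mod 479).
Check: 88² = 7744 ≡ 80 (mod 479). The two roots are 88 and 391.

88, 391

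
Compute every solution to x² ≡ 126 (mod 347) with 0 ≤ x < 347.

Since 347 ≡ 3 (mod 4), a square root of 126 is 126^((347+1)/4) = 126^87 mod 347.
Repeated squaring: 126^2≡261, 126^4≡109, 126^8≡83, 126^16≡296, 126^32≡172, 126^64≡89 (mod 347).
126^87 = 126^(64+16+4+2+1) ≡ 290 (mod 347).
Check: 290² = 84100 ≡ 126 (mod 347). The two roots are 57 and 290.

57, 290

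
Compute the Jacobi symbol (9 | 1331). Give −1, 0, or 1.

1

Reciprocity: 9 ≡ 1 and 1331 ≡ 3 (mod 4), so (9/1331) = +(1331/9).
Reduce top mod 9: now compute (8/9).
Pull out 2^3: since 9 ≡ 1 (mod 8), (2/9) = +1, so (2/9)^3 = +1.
Reached (1/9) = 1. Collecting the sign flips along the way, the symbol is +1.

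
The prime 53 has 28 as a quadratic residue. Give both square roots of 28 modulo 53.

53 ≡ 1 (mod 4), so we find a root by search.
Trying successive values, 9² = 81 ≡ 28 (mod 53). The other root is 53 − 9 = 44.

9, 44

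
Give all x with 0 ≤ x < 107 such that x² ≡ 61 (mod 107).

32, 75

Since 107 ≡ 3 (mod 4), a square root of 61 is 61^((107+1)/4) = 61^27 mod 107.
Repeated squaring: 61^2≡83, 61^4≡41, 61^8≡76, 61^16≡105 (mod 107).
61^27 = 61^(16+8+2+1) ≡ 75 (mod 107).
Check: 75² = 5625 ≡ 61 (mod 107). The two roots are 32 and 75.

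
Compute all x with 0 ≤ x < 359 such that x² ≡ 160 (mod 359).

Since 359 ≡ 3 (mod 4), a square root of 160 is 160^((359+1)/4) = 160^90 mod 359.
Repeated squaring: 160^2≡111, 160^4≡115, 160^8≡301, 160^16≡133, 160^32≡98, 160^64≡270 (mod 359).
160^90 = 160^(64+16+8+2) ≡ 240 (mod 359).
Check: 240² = 57600 ≡ 160 (mod 359). The two roots are 119 and 240.

119, 240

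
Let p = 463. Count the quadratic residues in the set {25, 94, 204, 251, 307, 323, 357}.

(25/463) = +1 → QR.
(94/463) = +1 → QR.
(204/463) = -1 → non-residue.
(251/463) = +1 → QR.
(307/463) = -1 → non-residue.
(323/463) = -1 → non-residue.
(357/463) = +1 → QR.
Total quadratic residues among the 7: 4.

4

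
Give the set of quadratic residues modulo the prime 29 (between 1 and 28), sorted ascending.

1, 4, 5, 6, 7, 9, 13, 16, 20, 22, 23, 24, 25, 28

Square k = 1,…,14 (k and 29−k give the same square):
1²=1, 2²=4, 3²=9, 4²=16, 5²=25, 6²≡7, 7²≡20, 8²≡6, 9²≡23, 10²≡13, 11²≡5, 12²≡28, 13²≡24, 14²≡22 (mod 29).
So the quadratic residues mod 29 are {1, 4, 5, 6, 7, 9, 13, 16, 20, 22, 23, 24, 25, 28}.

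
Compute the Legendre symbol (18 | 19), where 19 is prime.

-1

Euler's criterion: (18/19) ≡ 18^9 (mod 19).
18^2 ≡ 1 (mod 19)
18^4 ≡ 1 (mod 19)
18^8 ≡ 1 (mod 19)
18^9 = 18^(8+1) ≡ 18 (mod 19).
Result is 18 ≡ −1, so (18/19) = −1.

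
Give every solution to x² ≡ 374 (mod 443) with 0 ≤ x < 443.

Since 443 ≡ 3 (mod 4), a square root of 374 is 374^((443+1)/4) = 374^111 mod 443.
Repeated squaring: 374^2≡331, 374^4≡140, 374^8≡108, 374^16≡146, 374^32≡52, 374^64≡46 (mod 443).
374^111 = 374^(64+32+8+4+2+1) ≡ 107 (mod 443).
Check: 107² = 11449 ≡ 374 (mod 443). The two roots are 107 and 336.

107, 336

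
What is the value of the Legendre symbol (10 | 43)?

1

Pull out 2: since 43 ≡ 3 (mod 8), (2/43) = -1.
Reciprocity: 5 ≡ 1 and 43 ≡ 3 (mod 4), so (5/43) = +(43/5).
Reduce top mod 5: now compute (3/5).
Reciprocity: 3 ≡ 3 and 5 ≡ 1 (mod 4), so (3/5) = +(5/3).
Reduce top mod 3: now compute (2/3).
Pull out 2: since 3 ≡ 3 (mod 8), (2/3) = -1.
Reached (1/3) = 1. Collecting the sign flips along the way, the symbol is +1.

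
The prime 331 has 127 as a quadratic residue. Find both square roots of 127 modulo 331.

69, 262

Since 331 ≡ 3 (mod 4), a square root of 127 is 127^((331+1)/4) = 127^83 mod 331.
Repeated squaring: 127^2≡241, 127^4≡156, 127^8≡173, 127^16≡139, 127^32≡123, 127^64≡234 (mod 331).
127^83 = 127^(64+16+2+1) ≡ 69 (mod 331).
Check: 69² = 4761 ≡ 127 (mod 331). The two roots are 69 and 262.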